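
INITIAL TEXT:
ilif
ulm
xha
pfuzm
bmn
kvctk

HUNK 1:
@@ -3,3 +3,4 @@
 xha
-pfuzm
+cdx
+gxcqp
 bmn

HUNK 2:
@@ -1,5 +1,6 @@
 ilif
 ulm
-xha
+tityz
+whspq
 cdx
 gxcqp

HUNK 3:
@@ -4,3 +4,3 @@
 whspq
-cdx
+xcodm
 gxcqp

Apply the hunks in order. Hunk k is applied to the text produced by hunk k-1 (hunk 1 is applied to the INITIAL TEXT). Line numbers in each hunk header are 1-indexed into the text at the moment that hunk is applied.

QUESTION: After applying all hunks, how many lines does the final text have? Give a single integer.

Answer: 8

Derivation:
Hunk 1: at line 3 remove [pfuzm] add [cdx,gxcqp] -> 7 lines: ilif ulm xha cdx gxcqp bmn kvctk
Hunk 2: at line 1 remove [xha] add [tityz,whspq] -> 8 lines: ilif ulm tityz whspq cdx gxcqp bmn kvctk
Hunk 3: at line 4 remove [cdx] add [xcodm] -> 8 lines: ilif ulm tityz whspq xcodm gxcqp bmn kvctk
Final line count: 8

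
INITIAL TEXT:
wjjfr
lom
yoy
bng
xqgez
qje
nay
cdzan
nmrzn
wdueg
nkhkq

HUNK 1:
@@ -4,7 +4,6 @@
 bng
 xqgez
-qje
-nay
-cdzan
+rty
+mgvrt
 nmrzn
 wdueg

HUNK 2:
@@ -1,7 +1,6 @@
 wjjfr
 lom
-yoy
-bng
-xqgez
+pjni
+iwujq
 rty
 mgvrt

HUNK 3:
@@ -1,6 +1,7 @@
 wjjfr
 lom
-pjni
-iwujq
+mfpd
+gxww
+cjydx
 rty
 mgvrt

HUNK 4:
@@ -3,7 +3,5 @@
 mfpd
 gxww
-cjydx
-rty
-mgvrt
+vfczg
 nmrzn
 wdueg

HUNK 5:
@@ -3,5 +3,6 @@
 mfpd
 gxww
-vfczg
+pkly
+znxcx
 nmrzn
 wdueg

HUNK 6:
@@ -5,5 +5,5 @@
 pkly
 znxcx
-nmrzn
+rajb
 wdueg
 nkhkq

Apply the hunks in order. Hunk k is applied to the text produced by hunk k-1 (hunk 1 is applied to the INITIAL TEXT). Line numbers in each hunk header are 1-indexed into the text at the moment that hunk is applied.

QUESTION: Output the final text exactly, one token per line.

Answer: wjjfr
lom
mfpd
gxww
pkly
znxcx
rajb
wdueg
nkhkq

Derivation:
Hunk 1: at line 4 remove [qje,nay,cdzan] add [rty,mgvrt] -> 10 lines: wjjfr lom yoy bng xqgez rty mgvrt nmrzn wdueg nkhkq
Hunk 2: at line 1 remove [yoy,bng,xqgez] add [pjni,iwujq] -> 9 lines: wjjfr lom pjni iwujq rty mgvrt nmrzn wdueg nkhkq
Hunk 3: at line 1 remove [pjni,iwujq] add [mfpd,gxww,cjydx] -> 10 lines: wjjfr lom mfpd gxww cjydx rty mgvrt nmrzn wdueg nkhkq
Hunk 4: at line 3 remove [cjydx,rty,mgvrt] add [vfczg] -> 8 lines: wjjfr lom mfpd gxww vfczg nmrzn wdueg nkhkq
Hunk 5: at line 3 remove [vfczg] add [pkly,znxcx] -> 9 lines: wjjfr lom mfpd gxww pkly znxcx nmrzn wdueg nkhkq
Hunk 6: at line 5 remove [nmrzn] add [rajb] -> 9 lines: wjjfr lom mfpd gxww pkly znxcx rajb wdueg nkhkq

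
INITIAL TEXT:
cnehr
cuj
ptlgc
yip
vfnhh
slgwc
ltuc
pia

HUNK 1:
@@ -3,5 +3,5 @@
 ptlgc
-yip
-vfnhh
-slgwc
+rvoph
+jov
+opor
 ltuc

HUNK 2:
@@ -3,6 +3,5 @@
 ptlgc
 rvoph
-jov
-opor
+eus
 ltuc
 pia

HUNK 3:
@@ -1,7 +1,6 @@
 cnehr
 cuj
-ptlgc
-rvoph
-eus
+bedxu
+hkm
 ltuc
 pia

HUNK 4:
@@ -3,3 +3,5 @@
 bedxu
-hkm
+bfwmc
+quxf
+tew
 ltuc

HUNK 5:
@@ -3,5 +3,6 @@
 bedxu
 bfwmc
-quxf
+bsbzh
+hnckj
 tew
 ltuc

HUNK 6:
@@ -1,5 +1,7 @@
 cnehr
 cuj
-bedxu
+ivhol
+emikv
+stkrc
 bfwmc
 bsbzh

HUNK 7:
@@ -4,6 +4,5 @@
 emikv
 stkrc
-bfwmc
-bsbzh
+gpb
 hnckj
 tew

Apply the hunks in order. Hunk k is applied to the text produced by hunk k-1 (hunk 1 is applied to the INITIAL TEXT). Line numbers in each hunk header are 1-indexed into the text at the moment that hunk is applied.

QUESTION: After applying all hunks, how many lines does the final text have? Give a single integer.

Answer: 10

Derivation:
Hunk 1: at line 3 remove [yip,vfnhh,slgwc] add [rvoph,jov,opor] -> 8 lines: cnehr cuj ptlgc rvoph jov opor ltuc pia
Hunk 2: at line 3 remove [jov,opor] add [eus] -> 7 lines: cnehr cuj ptlgc rvoph eus ltuc pia
Hunk 3: at line 1 remove [ptlgc,rvoph,eus] add [bedxu,hkm] -> 6 lines: cnehr cuj bedxu hkm ltuc pia
Hunk 4: at line 3 remove [hkm] add [bfwmc,quxf,tew] -> 8 lines: cnehr cuj bedxu bfwmc quxf tew ltuc pia
Hunk 5: at line 3 remove [quxf] add [bsbzh,hnckj] -> 9 lines: cnehr cuj bedxu bfwmc bsbzh hnckj tew ltuc pia
Hunk 6: at line 1 remove [bedxu] add [ivhol,emikv,stkrc] -> 11 lines: cnehr cuj ivhol emikv stkrc bfwmc bsbzh hnckj tew ltuc pia
Hunk 7: at line 4 remove [bfwmc,bsbzh] add [gpb] -> 10 lines: cnehr cuj ivhol emikv stkrc gpb hnckj tew ltuc pia
Final line count: 10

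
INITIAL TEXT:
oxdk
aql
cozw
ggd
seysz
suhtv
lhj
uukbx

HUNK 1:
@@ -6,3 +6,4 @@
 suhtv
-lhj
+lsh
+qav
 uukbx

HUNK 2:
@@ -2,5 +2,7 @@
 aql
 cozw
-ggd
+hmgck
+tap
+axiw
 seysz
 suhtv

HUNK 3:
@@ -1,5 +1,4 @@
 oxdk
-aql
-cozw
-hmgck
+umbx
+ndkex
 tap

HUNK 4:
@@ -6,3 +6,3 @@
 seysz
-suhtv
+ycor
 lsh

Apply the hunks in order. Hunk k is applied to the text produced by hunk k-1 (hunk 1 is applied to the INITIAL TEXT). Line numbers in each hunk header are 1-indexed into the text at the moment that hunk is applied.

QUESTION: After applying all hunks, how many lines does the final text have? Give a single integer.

Answer: 10

Derivation:
Hunk 1: at line 6 remove [lhj] add [lsh,qav] -> 9 lines: oxdk aql cozw ggd seysz suhtv lsh qav uukbx
Hunk 2: at line 2 remove [ggd] add [hmgck,tap,axiw] -> 11 lines: oxdk aql cozw hmgck tap axiw seysz suhtv lsh qav uukbx
Hunk 3: at line 1 remove [aql,cozw,hmgck] add [umbx,ndkex] -> 10 lines: oxdk umbx ndkex tap axiw seysz suhtv lsh qav uukbx
Hunk 4: at line 6 remove [suhtv] add [ycor] -> 10 lines: oxdk umbx ndkex tap axiw seysz ycor lsh qav uukbx
Final line count: 10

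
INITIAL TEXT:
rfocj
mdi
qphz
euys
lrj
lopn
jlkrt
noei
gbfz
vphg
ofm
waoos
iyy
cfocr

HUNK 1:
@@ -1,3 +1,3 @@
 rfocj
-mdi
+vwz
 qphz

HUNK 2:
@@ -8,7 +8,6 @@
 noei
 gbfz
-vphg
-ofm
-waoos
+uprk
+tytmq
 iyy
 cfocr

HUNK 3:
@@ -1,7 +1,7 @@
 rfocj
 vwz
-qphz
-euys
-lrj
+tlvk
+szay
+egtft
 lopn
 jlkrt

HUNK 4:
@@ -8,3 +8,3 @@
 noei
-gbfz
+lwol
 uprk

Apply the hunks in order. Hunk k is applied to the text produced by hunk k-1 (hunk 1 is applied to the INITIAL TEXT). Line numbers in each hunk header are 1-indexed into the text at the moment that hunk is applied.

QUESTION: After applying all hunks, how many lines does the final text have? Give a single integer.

Hunk 1: at line 1 remove [mdi] add [vwz] -> 14 lines: rfocj vwz qphz euys lrj lopn jlkrt noei gbfz vphg ofm waoos iyy cfocr
Hunk 2: at line 8 remove [vphg,ofm,waoos] add [uprk,tytmq] -> 13 lines: rfocj vwz qphz euys lrj lopn jlkrt noei gbfz uprk tytmq iyy cfocr
Hunk 3: at line 1 remove [qphz,euys,lrj] add [tlvk,szay,egtft] -> 13 lines: rfocj vwz tlvk szay egtft lopn jlkrt noei gbfz uprk tytmq iyy cfocr
Hunk 4: at line 8 remove [gbfz] add [lwol] -> 13 lines: rfocj vwz tlvk szay egtft lopn jlkrt noei lwol uprk tytmq iyy cfocr
Final line count: 13

Answer: 13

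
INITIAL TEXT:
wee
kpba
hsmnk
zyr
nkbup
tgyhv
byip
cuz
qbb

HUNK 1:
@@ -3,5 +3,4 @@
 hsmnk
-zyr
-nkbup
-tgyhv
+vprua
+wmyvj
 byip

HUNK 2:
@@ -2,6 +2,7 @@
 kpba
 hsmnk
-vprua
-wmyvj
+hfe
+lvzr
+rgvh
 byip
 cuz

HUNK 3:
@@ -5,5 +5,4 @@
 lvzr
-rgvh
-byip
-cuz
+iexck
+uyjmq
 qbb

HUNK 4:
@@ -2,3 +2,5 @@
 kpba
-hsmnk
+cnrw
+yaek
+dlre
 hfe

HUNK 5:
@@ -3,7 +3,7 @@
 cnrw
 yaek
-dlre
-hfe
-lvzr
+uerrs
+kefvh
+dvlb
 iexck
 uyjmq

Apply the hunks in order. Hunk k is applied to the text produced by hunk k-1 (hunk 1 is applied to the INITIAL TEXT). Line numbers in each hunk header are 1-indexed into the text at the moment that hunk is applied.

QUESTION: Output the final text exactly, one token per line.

Answer: wee
kpba
cnrw
yaek
uerrs
kefvh
dvlb
iexck
uyjmq
qbb

Derivation:
Hunk 1: at line 3 remove [zyr,nkbup,tgyhv] add [vprua,wmyvj] -> 8 lines: wee kpba hsmnk vprua wmyvj byip cuz qbb
Hunk 2: at line 2 remove [vprua,wmyvj] add [hfe,lvzr,rgvh] -> 9 lines: wee kpba hsmnk hfe lvzr rgvh byip cuz qbb
Hunk 3: at line 5 remove [rgvh,byip,cuz] add [iexck,uyjmq] -> 8 lines: wee kpba hsmnk hfe lvzr iexck uyjmq qbb
Hunk 4: at line 2 remove [hsmnk] add [cnrw,yaek,dlre] -> 10 lines: wee kpba cnrw yaek dlre hfe lvzr iexck uyjmq qbb
Hunk 5: at line 3 remove [dlre,hfe,lvzr] add [uerrs,kefvh,dvlb] -> 10 lines: wee kpba cnrw yaek uerrs kefvh dvlb iexck uyjmq qbb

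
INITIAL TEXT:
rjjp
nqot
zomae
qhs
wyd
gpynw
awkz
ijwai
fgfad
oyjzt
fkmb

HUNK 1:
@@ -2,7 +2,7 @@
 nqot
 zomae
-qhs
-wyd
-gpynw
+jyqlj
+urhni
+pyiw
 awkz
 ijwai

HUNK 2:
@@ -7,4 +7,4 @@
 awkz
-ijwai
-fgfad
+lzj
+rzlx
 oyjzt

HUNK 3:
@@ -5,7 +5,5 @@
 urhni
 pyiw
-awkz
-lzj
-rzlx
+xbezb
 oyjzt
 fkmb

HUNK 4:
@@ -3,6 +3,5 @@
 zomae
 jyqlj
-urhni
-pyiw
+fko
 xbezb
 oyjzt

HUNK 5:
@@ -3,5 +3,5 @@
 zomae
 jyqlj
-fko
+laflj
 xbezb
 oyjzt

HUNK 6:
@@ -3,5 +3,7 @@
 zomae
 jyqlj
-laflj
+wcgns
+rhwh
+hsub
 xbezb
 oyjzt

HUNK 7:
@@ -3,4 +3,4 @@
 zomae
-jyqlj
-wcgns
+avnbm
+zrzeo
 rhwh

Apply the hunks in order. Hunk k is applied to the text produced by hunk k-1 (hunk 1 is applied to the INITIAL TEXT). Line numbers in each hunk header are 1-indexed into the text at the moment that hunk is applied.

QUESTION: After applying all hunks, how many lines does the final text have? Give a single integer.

Answer: 10

Derivation:
Hunk 1: at line 2 remove [qhs,wyd,gpynw] add [jyqlj,urhni,pyiw] -> 11 lines: rjjp nqot zomae jyqlj urhni pyiw awkz ijwai fgfad oyjzt fkmb
Hunk 2: at line 7 remove [ijwai,fgfad] add [lzj,rzlx] -> 11 lines: rjjp nqot zomae jyqlj urhni pyiw awkz lzj rzlx oyjzt fkmb
Hunk 3: at line 5 remove [awkz,lzj,rzlx] add [xbezb] -> 9 lines: rjjp nqot zomae jyqlj urhni pyiw xbezb oyjzt fkmb
Hunk 4: at line 3 remove [urhni,pyiw] add [fko] -> 8 lines: rjjp nqot zomae jyqlj fko xbezb oyjzt fkmb
Hunk 5: at line 3 remove [fko] add [laflj] -> 8 lines: rjjp nqot zomae jyqlj laflj xbezb oyjzt fkmb
Hunk 6: at line 3 remove [laflj] add [wcgns,rhwh,hsub] -> 10 lines: rjjp nqot zomae jyqlj wcgns rhwh hsub xbezb oyjzt fkmb
Hunk 7: at line 3 remove [jyqlj,wcgns] add [avnbm,zrzeo] -> 10 lines: rjjp nqot zomae avnbm zrzeo rhwh hsub xbezb oyjzt fkmb
Final line count: 10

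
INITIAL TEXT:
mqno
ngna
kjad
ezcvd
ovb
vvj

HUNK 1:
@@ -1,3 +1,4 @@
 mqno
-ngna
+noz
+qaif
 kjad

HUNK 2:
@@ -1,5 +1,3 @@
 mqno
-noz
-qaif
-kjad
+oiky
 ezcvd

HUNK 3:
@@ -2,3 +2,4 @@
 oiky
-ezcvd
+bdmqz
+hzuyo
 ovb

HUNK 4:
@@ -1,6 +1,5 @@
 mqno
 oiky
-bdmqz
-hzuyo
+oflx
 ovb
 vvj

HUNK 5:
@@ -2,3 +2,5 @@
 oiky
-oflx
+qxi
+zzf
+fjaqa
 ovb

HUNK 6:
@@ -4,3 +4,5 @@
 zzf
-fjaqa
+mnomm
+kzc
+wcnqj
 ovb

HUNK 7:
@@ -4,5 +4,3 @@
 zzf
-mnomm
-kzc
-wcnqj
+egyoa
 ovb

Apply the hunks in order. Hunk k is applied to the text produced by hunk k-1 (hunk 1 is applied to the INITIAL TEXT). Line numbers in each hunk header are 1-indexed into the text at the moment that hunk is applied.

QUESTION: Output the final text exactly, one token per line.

Hunk 1: at line 1 remove [ngna] add [noz,qaif] -> 7 lines: mqno noz qaif kjad ezcvd ovb vvj
Hunk 2: at line 1 remove [noz,qaif,kjad] add [oiky] -> 5 lines: mqno oiky ezcvd ovb vvj
Hunk 3: at line 2 remove [ezcvd] add [bdmqz,hzuyo] -> 6 lines: mqno oiky bdmqz hzuyo ovb vvj
Hunk 4: at line 1 remove [bdmqz,hzuyo] add [oflx] -> 5 lines: mqno oiky oflx ovb vvj
Hunk 5: at line 2 remove [oflx] add [qxi,zzf,fjaqa] -> 7 lines: mqno oiky qxi zzf fjaqa ovb vvj
Hunk 6: at line 4 remove [fjaqa] add [mnomm,kzc,wcnqj] -> 9 lines: mqno oiky qxi zzf mnomm kzc wcnqj ovb vvj
Hunk 7: at line 4 remove [mnomm,kzc,wcnqj] add [egyoa] -> 7 lines: mqno oiky qxi zzf egyoa ovb vvj

Answer: mqno
oiky
qxi
zzf
egyoa
ovb
vvj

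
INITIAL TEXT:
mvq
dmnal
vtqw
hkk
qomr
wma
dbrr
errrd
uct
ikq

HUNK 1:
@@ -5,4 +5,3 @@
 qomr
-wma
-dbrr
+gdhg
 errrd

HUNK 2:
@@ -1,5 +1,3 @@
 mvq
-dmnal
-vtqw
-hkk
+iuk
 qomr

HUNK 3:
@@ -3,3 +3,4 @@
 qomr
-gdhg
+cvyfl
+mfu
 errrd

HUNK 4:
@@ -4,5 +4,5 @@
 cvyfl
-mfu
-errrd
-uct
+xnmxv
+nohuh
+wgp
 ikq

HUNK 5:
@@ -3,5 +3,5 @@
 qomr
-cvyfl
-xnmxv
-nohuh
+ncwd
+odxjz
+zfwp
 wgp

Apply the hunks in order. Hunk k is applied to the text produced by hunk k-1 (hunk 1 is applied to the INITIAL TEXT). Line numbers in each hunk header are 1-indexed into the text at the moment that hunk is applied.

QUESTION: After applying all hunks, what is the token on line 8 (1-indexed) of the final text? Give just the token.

Hunk 1: at line 5 remove [wma,dbrr] add [gdhg] -> 9 lines: mvq dmnal vtqw hkk qomr gdhg errrd uct ikq
Hunk 2: at line 1 remove [dmnal,vtqw,hkk] add [iuk] -> 7 lines: mvq iuk qomr gdhg errrd uct ikq
Hunk 3: at line 3 remove [gdhg] add [cvyfl,mfu] -> 8 lines: mvq iuk qomr cvyfl mfu errrd uct ikq
Hunk 4: at line 4 remove [mfu,errrd,uct] add [xnmxv,nohuh,wgp] -> 8 lines: mvq iuk qomr cvyfl xnmxv nohuh wgp ikq
Hunk 5: at line 3 remove [cvyfl,xnmxv,nohuh] add [ncwd,odxjz,zfwp] -> 8 lines: mvq iuk qomr ncwd odxjz zfwp wgp ikq
Final line 8: ikq

Answer: ikq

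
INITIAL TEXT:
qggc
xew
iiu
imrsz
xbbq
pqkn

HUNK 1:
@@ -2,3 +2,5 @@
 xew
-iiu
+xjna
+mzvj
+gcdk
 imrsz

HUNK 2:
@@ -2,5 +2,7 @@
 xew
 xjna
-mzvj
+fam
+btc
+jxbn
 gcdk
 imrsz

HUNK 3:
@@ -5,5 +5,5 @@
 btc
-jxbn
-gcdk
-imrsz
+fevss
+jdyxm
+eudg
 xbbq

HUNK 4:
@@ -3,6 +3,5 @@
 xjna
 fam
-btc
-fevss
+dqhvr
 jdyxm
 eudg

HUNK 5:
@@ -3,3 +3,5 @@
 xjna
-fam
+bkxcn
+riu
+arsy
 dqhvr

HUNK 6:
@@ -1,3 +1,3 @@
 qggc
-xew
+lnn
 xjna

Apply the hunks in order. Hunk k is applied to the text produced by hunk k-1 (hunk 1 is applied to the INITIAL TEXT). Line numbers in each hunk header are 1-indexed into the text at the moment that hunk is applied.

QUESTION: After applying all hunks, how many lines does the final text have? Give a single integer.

Answer: 11

Derivation:
Hunk 1: at line 2 remove [iiu] add [xjna,mzvj,gcdk] -> 8 lines: qggc xew xjna mzvj gcdk imrsz xbbq pqkn
Hunk 2: at line 2 remove [mzvj] add [fam,btc,jxbn] -> 10 lines: qggc xew xjna fam btc jxbn gcdk imrsz xbbq pqkn
Hunk 3: at line 5 remove [jxbn,gcdk,imrsz] add [fevss,jdyxm,eudg] -> 10 lines: qggc xew xjna fam btc fevss jdyxm eudg xbbq pqkn
Hunk 4: at line 3 remove [btc,fevss] add [dqhvr] -> 9 lines: qggc xew xjna fam dqhvr jdyxm eudg xbbq pqkn
Hunk 5: at line 3 remove [fam] add [bkxcn,riu,arsy] -> 11 lines: qggc xew xjna bkxcn riu arsy dqhvr jdyxm eudg xbbq pqkn
Hunk 6: at line 1 remove [xew] add [lnn] -> 11 lines: qggc lnn xjna bkxcn riu arsy dqhvr jdyxm eudg xbbq pqkn
Final line count: 11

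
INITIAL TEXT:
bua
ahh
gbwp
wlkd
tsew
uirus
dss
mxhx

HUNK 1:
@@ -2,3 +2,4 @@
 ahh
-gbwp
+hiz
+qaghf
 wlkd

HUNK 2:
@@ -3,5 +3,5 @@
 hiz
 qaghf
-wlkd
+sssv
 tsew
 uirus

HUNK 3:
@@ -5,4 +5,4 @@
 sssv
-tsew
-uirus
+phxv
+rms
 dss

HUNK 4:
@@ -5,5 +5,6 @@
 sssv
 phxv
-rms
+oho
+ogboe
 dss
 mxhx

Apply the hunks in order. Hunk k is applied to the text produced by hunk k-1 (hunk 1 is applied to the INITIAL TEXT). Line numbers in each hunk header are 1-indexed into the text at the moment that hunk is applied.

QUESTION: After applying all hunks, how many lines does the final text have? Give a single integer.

Answer: 10

Derivation:
Hunk 1: at line 2 remove [gbwp] add [hiz,qaghf] -> 9 lines: bua ahh hiz qaghf wlkd tsew uirus dss mxhx
Hunk 2: at line 3 remove [wlkd] add [sssv] -> 9 lines: bua ahh hiz qaghf sssv tsew uirus dss mxhx
Hunk 3: at line 5 remove [tsew,uirus] add [phxv,rms] -> 9 lines: bua ahh hiz qaghf sssv phxv rms dss mxhx
Hunk 4: at line 5 remove [rms] add [oho,ogboe] -> 10 lines: bua ahh hiz qaghf sssv phxv oho ogboe dss mxhx
Final line count: 10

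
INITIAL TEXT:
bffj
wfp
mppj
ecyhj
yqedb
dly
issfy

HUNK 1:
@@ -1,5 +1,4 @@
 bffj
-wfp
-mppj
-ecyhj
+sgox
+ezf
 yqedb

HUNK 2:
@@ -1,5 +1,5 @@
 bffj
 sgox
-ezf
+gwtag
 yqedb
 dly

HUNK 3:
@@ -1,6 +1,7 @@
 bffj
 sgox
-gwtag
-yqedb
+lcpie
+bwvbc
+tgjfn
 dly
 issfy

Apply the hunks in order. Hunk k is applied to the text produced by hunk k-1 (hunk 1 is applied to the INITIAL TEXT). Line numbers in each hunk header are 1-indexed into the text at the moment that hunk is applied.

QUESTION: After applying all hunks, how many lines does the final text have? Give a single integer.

Answer: 7

Derivation:
Hunk 1: at line 1 remove [wfp,mppj,ecyhj] add [sgox,ezf] -> 6 lines: bffj sgox ezf yqedb dly issfy
Hunk 2: at line 1 remove [ezf] add [gwtag] -> 6 lines: bffj sgox gwtag yqedb dly issfy
Hunk 3: at line 1 remove [gwtag,yqedb] add [lcpie,bwvbc,tgjfn] -> 7 lines: bffj sgox lcpie bwvbc tgjfn dly issfy
Final line count: 7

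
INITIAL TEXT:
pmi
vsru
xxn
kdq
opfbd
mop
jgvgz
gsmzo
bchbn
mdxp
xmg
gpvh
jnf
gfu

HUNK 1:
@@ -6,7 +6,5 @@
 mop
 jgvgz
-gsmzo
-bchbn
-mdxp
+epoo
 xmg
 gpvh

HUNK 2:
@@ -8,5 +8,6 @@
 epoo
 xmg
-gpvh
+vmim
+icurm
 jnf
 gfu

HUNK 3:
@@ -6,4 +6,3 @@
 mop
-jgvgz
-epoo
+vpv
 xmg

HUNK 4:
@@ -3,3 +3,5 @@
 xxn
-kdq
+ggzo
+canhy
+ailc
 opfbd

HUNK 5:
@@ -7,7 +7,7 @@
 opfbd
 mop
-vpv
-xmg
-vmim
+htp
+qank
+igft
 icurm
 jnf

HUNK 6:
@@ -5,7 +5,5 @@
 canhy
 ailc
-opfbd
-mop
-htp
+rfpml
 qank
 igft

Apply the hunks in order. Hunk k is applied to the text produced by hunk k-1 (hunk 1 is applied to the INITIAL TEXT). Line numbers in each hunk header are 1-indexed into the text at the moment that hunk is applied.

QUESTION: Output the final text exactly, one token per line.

Answer: pmi
vsru
xxn
ggzo
canhy
ailc
rfpml
qank
igft
icurm
jnf
gfu

Derivation:
Hunk 1: at line 6 remove [gsmzo,bchbn,mdxp] add [epoo] -> 12 lines: pmi vsru xxn kdq opfbd mop jgvgz epoo xmg gpvh jnf gfu
Hunk 2: at line 8 remove [gpvh] add [vmim,icurm] -> 13 lines: pmi vsru xxn kdq opfbd mop jgvgz epoo xmg vmim icurm jnf gfu
Hunk 3: at line 6 remove [jgvgz,epoo] add [vpv] -> 12 lines: pmi vsru xxn kdq opfbd mop vpv xmg vmim icurm jnf gfu
Hunk 4: at line 3 remove [kdq] add [ggzo,canhy,ailc] -> 14 lines: pmi vsru xxn ggzo canhy ailc opfbd mop vpv xmg vmim icurm jnf gfu
Hunk 5: at line 7 remove [vpv,xmg,vmim] add [htp,qank,igft] -> 14 lines: pmi vsru xxn ggzo canhy ailc opfbd mop htp qank igft icurm jnf gfu
Hunk 6: at line 5 remove [opfbd,mop,htp] add [rfpml] -> 12 lines: pmi vsru xxn ggzo canhy ailc rfpml qank igft icurm jnf gfu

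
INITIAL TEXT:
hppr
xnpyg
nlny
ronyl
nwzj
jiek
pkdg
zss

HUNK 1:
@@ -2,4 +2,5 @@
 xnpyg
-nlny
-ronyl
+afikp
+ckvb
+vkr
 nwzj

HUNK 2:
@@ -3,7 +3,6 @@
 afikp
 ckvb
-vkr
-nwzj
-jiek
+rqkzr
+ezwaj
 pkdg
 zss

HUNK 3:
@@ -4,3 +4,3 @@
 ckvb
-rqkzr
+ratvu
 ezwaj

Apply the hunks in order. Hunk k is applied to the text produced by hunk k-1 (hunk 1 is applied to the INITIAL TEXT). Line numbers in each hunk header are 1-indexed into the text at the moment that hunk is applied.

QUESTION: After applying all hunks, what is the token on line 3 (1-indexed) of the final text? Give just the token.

Answer: afikp

Derivation:
Hunk 1: at line 2 remove [nlny,ronyl] add [afikp,ckvb,vkr] -> 9 lines: hppr xnpyg afikp ckvb vkr nwzj jiek pkdg zss
Hunk 2: at line 3 remove [vkr,nwzj,jiek] add [rqkzr,ezwaj] -> 8 lines: hppr xnpyg afikp ckvb rqkzr ezwaj pkdg zss
Hunk 3: at line 4 remove [rqkzr] add [ratvu] -> 8 lines: hppr xnpyg afikp ckvb ratvu ezwaj pkdg zss
Final line 3: afikp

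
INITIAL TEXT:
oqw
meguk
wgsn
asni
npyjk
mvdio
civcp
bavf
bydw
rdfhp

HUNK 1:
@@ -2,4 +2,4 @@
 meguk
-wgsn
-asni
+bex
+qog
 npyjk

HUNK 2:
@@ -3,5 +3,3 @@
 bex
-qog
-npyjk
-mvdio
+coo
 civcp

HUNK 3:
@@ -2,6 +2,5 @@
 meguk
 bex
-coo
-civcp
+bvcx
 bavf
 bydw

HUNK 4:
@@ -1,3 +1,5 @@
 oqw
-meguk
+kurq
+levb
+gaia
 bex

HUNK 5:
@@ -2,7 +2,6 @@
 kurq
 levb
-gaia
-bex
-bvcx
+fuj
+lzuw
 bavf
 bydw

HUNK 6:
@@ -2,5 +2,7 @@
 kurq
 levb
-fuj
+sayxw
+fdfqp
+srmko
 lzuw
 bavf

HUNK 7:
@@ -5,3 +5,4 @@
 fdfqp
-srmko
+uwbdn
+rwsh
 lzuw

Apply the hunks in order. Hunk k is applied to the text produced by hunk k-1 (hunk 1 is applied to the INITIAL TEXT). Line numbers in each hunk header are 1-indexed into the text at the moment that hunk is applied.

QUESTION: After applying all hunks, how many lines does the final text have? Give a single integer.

Answer: 11

Derivation:
Hunk 1: at line 2 remove [wgsn,asni] add [bex,qog] -> 10 lines: oqw meguk bex qog npyjk mvdio civcp bavf bydw rdfhp
Hunk 2: at line 3 remove [qog,npyjk,mvdio] add [coo] -> 8 lines: oqw meguk bex coo civcp bavf bydw rdfhp
Hunk 3: at line 2 remove [coo,civcp] add [bvcx] -> 7 lines: oqw meguk bex bvcx bavf bydw rdfhp
Hunk 4: at line 1 remove [meguk] add [kurq,levb,gaia] -> 9 lines: oqw kurq levb gaia bex bvcx bavf bydw rdfhp
Hunk 5: at line 2 remove [gaia,bex,bvcx] add [fuj,lzuw] -> 8 lines: oqw kurq levb fuj lzuw bavf bydw rdfhp
Hunk 6: at line 2 remove [fuj] add [sayxw,fdfqp,srmko] -> 10 lines: oqw kurq levb sayxw fdfqp srmko lzuw bavf bydw rdfhp
Hunk 7: at line 5 remove [srmko] add [uwbdn,rwsh] -> 11 lines: oqw kurq levb sayxw fdfqp uwbdn rwsh lzuw bavf bydw rdfhp
Final line count: 11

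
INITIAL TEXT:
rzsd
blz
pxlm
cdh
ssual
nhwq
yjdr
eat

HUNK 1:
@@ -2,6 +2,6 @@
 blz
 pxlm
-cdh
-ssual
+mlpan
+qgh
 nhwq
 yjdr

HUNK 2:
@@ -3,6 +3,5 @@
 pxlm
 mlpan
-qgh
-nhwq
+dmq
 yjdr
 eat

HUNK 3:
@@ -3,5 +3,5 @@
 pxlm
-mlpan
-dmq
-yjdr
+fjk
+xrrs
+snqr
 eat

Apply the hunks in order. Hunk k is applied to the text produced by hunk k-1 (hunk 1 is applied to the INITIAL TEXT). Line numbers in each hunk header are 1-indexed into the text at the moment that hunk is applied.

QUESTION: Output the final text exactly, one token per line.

Hunk 1: at line 2 remove [cdh,ssual] add [mlpan,qgh] -> 8 lines: rzsd blz pxlm mlpan qgh nhwq yjdr eat
Hunk 2: at line 3 remove [qgh,nhwq] add [dmq] -> 7 lines: rzsd blz pxlm mlpan dmq yjdr eat
Hunk 3: at line 3 remove [mlpan,dmq,yjdr] add [fjk,xrrs,snqr] -> 7 lines: rzsd blz pxlm fjk xrrs snqr eat

Answer: rzsd
blz
pxlm
fjk
xrrs
snqr
eat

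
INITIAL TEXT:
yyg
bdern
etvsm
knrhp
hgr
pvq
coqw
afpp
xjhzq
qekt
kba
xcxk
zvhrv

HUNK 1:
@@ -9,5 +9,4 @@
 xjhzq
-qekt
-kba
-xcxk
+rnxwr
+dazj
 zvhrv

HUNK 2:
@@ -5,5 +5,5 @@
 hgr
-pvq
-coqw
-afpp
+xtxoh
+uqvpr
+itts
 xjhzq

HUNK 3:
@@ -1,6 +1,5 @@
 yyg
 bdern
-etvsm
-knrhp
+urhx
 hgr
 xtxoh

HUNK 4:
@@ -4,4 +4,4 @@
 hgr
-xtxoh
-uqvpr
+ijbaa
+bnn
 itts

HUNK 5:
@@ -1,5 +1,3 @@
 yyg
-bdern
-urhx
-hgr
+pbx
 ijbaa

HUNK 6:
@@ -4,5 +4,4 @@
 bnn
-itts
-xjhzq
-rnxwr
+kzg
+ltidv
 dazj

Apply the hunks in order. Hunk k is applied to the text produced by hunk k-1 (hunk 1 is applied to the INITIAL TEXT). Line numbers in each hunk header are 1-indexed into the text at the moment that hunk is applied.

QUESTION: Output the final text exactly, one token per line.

Answer: yyg
pbx
ijbaa
bnn
kzg
ltidv
dazj
zvhrv

Derivation:
Hunk 1: at line 9 remove [qekt,kba,xcxk] add [rnxwr,dazj] -> 12 lines: yyg bdern etvsm knrhp hgr pvq coqw afpp xjhzq rnxwr dazj zvhrv
Hunk 2: at line 5 remove [pvq,coqw,afpp] add [xtxoh,uqvpr,itts] -> 12 lines: yyg bdern etvsm knrhp hgr xtxoh uqvpr itts xjhzq rnxwr dazj zvhrv
Hunk 3: at line 1 remove [etvsm,knrhp] add [urhx] -> 11 lines: yyg bdern urhx hgr xtxoh uqvpr itts xjhzq rnxwr dazj zvhrv
Hunk 4: at line 4 remove [xtxoh,uqvpr] add [ijbaa,bnn] -> 11 lines: yyg bdern urhx hgr ijbaa bnn itts xjhzq rnxwr dazj zvhrv
Hunk 5: at line 1 remove [bdern,urhx,hgr] add [pbx] -> 9 lines: yyg pbx ijbaa bnn itts xjhzq rnxwr dazj zvhrv
Hunk 6: at line 4 remove [itts,xjhzq,rnxwr] add [kzg,ltidv] -> 8 lines: yyg pbx ijbaa bnn kzg ltidv dazj zvhrv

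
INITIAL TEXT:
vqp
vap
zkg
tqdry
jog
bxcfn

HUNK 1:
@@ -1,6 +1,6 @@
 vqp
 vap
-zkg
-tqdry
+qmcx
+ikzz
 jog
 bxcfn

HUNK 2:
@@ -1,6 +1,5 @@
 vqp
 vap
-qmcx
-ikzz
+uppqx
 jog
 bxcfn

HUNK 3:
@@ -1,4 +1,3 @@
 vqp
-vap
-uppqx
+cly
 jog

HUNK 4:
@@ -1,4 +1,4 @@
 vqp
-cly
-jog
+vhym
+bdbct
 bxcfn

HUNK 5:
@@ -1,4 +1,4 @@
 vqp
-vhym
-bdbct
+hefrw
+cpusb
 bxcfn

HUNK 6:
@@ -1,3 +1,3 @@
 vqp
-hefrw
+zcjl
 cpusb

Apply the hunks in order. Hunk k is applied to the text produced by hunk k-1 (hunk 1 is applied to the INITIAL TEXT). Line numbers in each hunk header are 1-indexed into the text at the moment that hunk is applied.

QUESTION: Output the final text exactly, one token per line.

Hunk 1: at line 1 remove [zkg,tqdry] add [qmcx,ikzz] -> 6 lines: vqp vap qmcx ikzz jog bxcfn
Hunk 2: at line 1 remove [qmcx,ikzz] add [uppqx] -> 5 lines: vqp vap uppqx jog bxcfn
Hunk 3: at line 1 remove [vap,uppqx] add [cly] -> 4 lines: vqp cly jog bxcfn
Hunk 4: at line 1 remove [cly,jog] add [vhym,bdbct] -> 4 lines: vqp vhym bdbct bxcfn
Hunk 5: at line 1 remove [vhym,bdbct] add [hefrw,cpusb] -> 4 lines: vqp hefrw cpusb bxcfn
Hunk 6: at line 1 remove [hefrw] add [zcjl] -> 4 lines: vqp zcjl cpusb bxcfn

Answer: vqp
zcjl
cpusb
bxcfn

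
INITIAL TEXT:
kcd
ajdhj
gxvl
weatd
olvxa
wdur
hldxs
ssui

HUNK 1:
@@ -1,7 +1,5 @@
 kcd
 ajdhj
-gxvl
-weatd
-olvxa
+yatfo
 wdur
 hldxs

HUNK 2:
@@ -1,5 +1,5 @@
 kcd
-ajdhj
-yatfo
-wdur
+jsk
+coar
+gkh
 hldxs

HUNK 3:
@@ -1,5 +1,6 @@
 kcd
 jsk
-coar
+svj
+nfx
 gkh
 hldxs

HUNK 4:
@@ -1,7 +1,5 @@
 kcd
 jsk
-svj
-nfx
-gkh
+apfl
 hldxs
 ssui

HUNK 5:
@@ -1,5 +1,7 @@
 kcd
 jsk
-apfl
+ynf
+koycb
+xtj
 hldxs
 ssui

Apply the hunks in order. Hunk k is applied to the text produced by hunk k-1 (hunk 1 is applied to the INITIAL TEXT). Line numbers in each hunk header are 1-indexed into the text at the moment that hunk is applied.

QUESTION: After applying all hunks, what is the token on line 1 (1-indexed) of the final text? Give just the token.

Answer: kcd

Derivation:
Hunk 1: at line 1 remove [gxvl,weatd,olvxa] add [yatfo] -> 6 lines: kcd ajdhj yatfo wdur hldxs ssui
Hunk 2: at line 1 remove [ajdhj,yatfo,wdur] add [jsk,coar,gkh] -> 6 lines: kcd jsk coar gkh hldxs ssui
Hunk 3: at line 1 remove [coar] add [svj,nfx] -> 7 lines: kcd jsk svj nfx gkh hldxs ssui
Hunk 4: at line 1 remove [svj,nfx,gkh] add [apfl] -> 5 lines: kcd jsk apfl hldxs ssui
Hunk 5: at line 1 remove [apfl] add [ynf,koycb,xtj] -> 7 lines: kcd jsk ynf koycb xtj hldxs ssui
Final line 1: kcd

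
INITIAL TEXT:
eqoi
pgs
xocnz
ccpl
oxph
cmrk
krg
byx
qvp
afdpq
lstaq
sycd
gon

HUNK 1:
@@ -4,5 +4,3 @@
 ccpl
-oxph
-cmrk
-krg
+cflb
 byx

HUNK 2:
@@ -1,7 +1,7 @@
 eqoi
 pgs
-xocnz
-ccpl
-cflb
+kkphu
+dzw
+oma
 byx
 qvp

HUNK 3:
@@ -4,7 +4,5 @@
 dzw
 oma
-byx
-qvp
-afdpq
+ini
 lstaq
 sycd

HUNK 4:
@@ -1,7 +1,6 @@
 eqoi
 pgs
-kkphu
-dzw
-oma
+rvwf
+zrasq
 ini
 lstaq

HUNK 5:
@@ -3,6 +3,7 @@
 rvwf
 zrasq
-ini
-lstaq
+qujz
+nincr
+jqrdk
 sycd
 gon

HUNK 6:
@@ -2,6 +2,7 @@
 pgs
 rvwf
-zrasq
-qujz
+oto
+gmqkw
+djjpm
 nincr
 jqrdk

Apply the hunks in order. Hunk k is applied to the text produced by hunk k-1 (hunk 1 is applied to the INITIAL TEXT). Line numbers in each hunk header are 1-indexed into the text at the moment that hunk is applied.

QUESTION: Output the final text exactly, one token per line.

Answer: eqoi
pgs
rvwf
oto
gmqkw
djjpm
nincr
jqrdk
sycd
gon

Derivation:
Hunk 1: at line 4 remove [oxph,cmrk,krg] add [cflb] -> 11 lines: eqoi pgs xocnz ccpl cflb byx qvp afdpq lstaq sycd gon
Hunk 2: at line 1 remove [xocnz,ccpl,cflb] add [kkphu,dzw,oma] -> 11 lines: eqoi pgs kkphu dzw oma byx qvp afdpq lstaq sycd gon
Hunk 3: at line 4 remove [byx,qvp,afdpq] add [ini] -> 9 lines: eqoi pgs kkphu dzw oma ini lstaq sycd gon
Hunk 4: at line 1 remove [kkphu,dzw,oma] add [rvwf,zrasq] -> 8 lines: eqoi pgs rvwf zrasq ini lstaq sycd gon
Hunk 5: at line 3 remove [ini,lstaq] add [qujz,nincr,jqrdk] -> 9 lines: eqoi pgs rvwf zrasq qujz nincr jqrdk sycd gon
Hunk 6: at line 2 remove [zrasq,qujz] add [oto,gmqkw,djjpm] -> 10 lines: eqoi pgs rvwf oto gmqkw djjpm nincr jqrdk sycd gon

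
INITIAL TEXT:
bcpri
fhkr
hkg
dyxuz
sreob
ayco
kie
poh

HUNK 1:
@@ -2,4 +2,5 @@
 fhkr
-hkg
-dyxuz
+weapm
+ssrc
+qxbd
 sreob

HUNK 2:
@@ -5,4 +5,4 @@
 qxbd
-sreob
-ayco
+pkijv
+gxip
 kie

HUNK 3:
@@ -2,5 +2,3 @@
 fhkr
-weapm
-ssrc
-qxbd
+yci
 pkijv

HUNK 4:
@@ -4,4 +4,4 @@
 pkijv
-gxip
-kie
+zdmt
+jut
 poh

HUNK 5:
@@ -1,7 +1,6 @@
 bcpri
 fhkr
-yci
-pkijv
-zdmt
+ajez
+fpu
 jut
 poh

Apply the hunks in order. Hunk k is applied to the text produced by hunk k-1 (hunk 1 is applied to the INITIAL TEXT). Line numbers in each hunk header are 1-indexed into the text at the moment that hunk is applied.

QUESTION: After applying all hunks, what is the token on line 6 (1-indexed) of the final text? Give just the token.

Hunk 1: at line 2 remove [hkg,dyxuz] add [weapm,ssrc,qxbd] -> 9 lines: bcpri fhkr weapm ssrc qxbd sreob ayco kie poh
Hunk 2: at line 5 remove [sreob,ayco] add [pkijv,gxip] -> 9 lines: bcpri fhkr weapm ssrc qxbd pkijv gxip kie poh
Hunk 3: at line 2 remove [weapm,ssrc,qxbd] add [yci] -> 7 lines: bcpri fhkr yci pkijv gxip kie poh
Hunk 4: at line 4 remove [gxip,kie] add [zdmt,jut] -> 7 lines: bcpri fhkr yci pkijv zdmt jut poh
Hunk 5: at line 1 remove [yci,pkijv,zdmt] add [ajez,fpu] -> 6 lines: bcpri fhkr ajez fpu jut poh
Final line 6: poh

Answer: poh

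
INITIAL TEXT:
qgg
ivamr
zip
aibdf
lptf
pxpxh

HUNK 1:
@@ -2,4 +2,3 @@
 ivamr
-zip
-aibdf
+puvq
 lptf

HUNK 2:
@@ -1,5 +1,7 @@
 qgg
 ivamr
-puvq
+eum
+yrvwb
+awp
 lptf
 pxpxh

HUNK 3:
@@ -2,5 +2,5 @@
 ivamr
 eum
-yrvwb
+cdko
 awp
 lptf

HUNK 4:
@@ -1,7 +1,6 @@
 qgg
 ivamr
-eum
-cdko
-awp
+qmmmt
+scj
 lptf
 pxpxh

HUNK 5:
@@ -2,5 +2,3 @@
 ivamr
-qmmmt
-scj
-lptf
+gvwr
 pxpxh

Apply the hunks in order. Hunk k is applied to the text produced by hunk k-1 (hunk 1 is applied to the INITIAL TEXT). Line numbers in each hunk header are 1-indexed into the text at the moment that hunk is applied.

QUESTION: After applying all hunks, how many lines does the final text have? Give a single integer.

Hunk 1: at line 2 remove [zip,aibdf] add [puvq] -> 5 lines: qgg ivamr puvq lptf pxpxh
Hunk 2: at line 1 remove [puvq] add [eum,yrvwb,awp] -> 7 lines: qgg ivamr eum yrvwb awp lptf pxpxh
Hunk 3: at line 2 remove [yrvwb] add [cdko] -> 7 lines: qgg ivamr eum cdko awp lptf pxpxh
Hunk 4: at line 1 remove [eum,cdko,awp] add [qmmmt,scj] -> 6 lines: qgg ivamr qmmmt scj lptf pxpxh
Hunk 5: at line 2 remove [qmmmt,scj,lptf] add [gvwr] -> 4 lines: qgg ivamr gvwr pxpxh
Final line count: 4

Answer: 4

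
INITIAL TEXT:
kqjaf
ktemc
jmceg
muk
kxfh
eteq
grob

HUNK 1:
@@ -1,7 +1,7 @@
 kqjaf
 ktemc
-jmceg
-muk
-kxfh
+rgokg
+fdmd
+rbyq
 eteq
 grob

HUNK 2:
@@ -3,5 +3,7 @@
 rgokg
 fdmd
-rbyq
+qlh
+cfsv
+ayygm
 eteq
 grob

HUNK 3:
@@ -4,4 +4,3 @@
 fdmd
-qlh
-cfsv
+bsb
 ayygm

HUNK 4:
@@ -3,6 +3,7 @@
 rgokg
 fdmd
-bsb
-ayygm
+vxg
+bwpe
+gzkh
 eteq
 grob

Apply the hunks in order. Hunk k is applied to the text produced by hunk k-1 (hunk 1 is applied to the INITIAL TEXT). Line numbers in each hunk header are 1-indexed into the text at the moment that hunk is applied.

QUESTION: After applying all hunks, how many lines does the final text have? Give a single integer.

Answer: 9

Derivation:
Hunk 1: at line 1 remove [jmceg,muk,kxfh] add [rgokg,fdmd,rbyq] -> 7 lines: kqjaf ktemc rgokg fdmd rbyq eteq grob
Hunk 2: at line 3 remove [rbyq] add [qlh,cfsv,ayygm] -> 9 lines: kqjaf ktemc rgokg fdmd qlh cfsv ayygm eteq grob
Hunk 3: at line 4 remove [qlh,cfsv] add [bsb] -> 8 lines: kqjaf ktemc rgokg fdmd bsb ayygm eteq grob
Hunk 4: at line 3 remove [bsb,ayygm] add [vxg,bwpe,gzkh] -> 9 lines: kqjaf ktemc rgokg fdmd vxg bwpe gzkh eteq grob
Final line count: 9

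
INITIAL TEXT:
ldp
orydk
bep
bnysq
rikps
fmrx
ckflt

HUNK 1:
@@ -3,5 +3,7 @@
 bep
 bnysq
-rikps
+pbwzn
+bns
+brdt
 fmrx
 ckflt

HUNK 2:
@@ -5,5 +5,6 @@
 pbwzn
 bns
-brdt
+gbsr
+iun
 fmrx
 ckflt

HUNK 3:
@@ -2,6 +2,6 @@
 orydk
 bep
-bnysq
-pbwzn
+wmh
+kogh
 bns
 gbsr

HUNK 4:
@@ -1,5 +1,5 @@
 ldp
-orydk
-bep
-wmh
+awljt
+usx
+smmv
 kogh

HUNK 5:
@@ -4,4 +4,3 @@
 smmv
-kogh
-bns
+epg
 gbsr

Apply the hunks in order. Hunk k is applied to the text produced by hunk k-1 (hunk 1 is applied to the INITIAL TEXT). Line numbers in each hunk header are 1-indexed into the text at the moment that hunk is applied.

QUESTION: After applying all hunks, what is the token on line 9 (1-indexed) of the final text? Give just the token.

Hunk 1: at line 3 remove [rikps] add [pbwzn,bns,brdt] -> 9 lines: ldp orydk bep bnysq pbwzn bns brdt fmrx ckflt
Hunk 2: at line 5 remove [brdt] add [gbsr,iun] -> 10 lines: ldp orydk bep bnysq pbwzn bns gbsr iun fmrx ckflt
Hunk 3: at line 2 remove [bnysq,pbwzn] add [wmh,kogh] -> 10 lines: ldp orydk bep wmh kogh bns gbsr iun fmrx ckflt
Hunk 4: at line 1 remove [orydk,bep,wmh] add [awljt,usx,smmv] -> 10 lines: ldp awljt usx smmv kogh bns gbsr iun fmrx ckflt
Hunk 5: at line 4 remove [kogh,bns] add [epg] -> 9 lines: ldp awljt usx smmv epg gbsr iun fmrx ckflt
Final line 9: ckflt

Answer: ckflt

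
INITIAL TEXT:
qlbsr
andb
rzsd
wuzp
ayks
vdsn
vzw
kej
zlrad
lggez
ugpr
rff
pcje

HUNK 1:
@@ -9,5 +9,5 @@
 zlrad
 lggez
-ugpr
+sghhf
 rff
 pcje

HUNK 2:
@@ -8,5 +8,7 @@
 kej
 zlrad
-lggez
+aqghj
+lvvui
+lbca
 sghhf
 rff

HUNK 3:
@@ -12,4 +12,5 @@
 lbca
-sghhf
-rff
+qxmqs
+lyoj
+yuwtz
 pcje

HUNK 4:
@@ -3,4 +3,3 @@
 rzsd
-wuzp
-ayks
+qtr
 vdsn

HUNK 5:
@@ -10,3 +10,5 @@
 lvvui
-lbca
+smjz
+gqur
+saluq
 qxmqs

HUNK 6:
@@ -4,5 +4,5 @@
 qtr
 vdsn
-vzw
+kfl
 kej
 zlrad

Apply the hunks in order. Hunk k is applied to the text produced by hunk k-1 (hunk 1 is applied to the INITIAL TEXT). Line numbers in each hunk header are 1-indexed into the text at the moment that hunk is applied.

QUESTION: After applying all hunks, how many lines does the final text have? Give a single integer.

Hunk 1: at line 9 remove [ugpr] add [sghhf] -> 13 lines: qlbsr andb rzsd wuzp ayks vdsn vzw kej zlrad lggez sghhf rff pcje
Hunk 2: at line 8 remove [lggez] add [aqghj,lvvui,lbca] -> 15 lines: qlbsr andb rzsd wuzp ayks vdsn vzw kej zlrad aqghj lvvui lbca sghhf rff pcje
Hunk 3: at line 12 remove [sghhf,rff] add [qxmqs,lyoj,yuwtz] -> 16 lines: qlbsr andb rzsd wuzp ayks vdsn vzw kej zlrad aqghj lvvui lbca qxmqs lyoj yuwtz pcje
Hunk 4: at line 3 remove [wuzp,ayks] add [qtr] -> 15 lines: qlbsr andb rzsd qtr vdsn vzw kej zlrad aqghj lvvui lbca qxmqs lyoj yuwtz pcje
Hunk 5: at line 10 remove [lbca] add [smjz,gqur,saluq] -> 17 lines: qlbsr andb rzsd qtr vdsn vzw kej zlrad aqghj lvvui smjz gqur saluq qxmqs lyoj yuwtz pcje
Hunk 6: at line 4 remove [vzw] add [kfl] -> 17 lines: qlbsr andb rzsd qtr vdsn kfl kej zlrad aqghj lvvui smjz gqur saluq qxmqs lyoj yuwtz pcje
Final line count: 17

Answer: 17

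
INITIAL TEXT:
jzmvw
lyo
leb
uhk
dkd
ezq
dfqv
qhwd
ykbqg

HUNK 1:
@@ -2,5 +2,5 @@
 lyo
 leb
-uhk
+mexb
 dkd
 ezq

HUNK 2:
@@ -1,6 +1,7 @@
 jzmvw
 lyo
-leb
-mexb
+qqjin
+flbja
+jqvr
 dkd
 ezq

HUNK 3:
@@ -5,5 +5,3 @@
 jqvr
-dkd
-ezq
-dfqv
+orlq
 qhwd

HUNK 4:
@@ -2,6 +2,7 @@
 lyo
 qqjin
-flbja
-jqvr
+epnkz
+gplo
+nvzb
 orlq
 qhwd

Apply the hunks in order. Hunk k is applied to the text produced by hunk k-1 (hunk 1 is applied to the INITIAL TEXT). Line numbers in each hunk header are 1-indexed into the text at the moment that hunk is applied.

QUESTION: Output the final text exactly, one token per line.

Answer: jzmvw
lyo
qqjin
epnkz
gplo
nvzb
orlq
qhwd
ykbqg

Derivation:
Hunk 1: at line 2 remove [uhk] add [mexb] -> 9 lines: jzmvw lyo leb mexb dkd ezq dfqv qhwd ykbqg
Hunk 2: at line 1 remove [leb,mexb] add [qqjin,flbja,jqvr] -> 10 lines: jzmvw lyo qqjin flbja jqvr dkd ezq dfqv qhwd ykbqg
Hunk 3: at line 5 remove [dkd,ezq,dfqv] add [orlq] -> 8 lines: jzmvw lyo qqjin flbja jqvr orlq qhwd ykbqg
Hunk 4: at line 2 remove [flbja,jqvr] add [epnkz,gplo,nvzb] -> 9 lines: jzmvw lyo qqjin epnkz gplo nvzb orlq qhwd ykbqg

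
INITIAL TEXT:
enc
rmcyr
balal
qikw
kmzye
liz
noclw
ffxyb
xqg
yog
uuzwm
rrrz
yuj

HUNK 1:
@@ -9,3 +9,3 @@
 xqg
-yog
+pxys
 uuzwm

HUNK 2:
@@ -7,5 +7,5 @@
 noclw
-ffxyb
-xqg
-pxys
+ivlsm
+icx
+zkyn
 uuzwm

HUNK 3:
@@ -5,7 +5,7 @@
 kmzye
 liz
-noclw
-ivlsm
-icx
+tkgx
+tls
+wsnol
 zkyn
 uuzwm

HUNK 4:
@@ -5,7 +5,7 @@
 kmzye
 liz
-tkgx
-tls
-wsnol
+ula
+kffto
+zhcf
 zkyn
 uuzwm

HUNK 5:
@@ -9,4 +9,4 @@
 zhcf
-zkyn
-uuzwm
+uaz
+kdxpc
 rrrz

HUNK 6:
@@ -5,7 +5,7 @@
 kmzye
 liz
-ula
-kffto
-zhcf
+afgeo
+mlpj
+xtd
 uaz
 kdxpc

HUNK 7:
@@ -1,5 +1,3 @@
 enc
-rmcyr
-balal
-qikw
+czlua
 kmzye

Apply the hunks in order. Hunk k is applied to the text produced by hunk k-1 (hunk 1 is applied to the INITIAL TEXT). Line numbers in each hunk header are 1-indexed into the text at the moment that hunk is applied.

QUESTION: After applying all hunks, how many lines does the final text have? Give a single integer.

Hunk 1: at line 9 remove [yog] add [pxys] -> 13 lines: enc rmcyr balal qikw kmzye liz noclw ffxyb xqg pxys uuzwm rrrz yuj
Hunk 2: at line 7 remove [ffxyb,xqg,pxys] add [ivlsm,icx,zkyn] -> 13 lines: enc rmcyr balal qikw kmzye liz noclw ivlsm icx zkyn uuzwm rrrz yuj
Hunk 3: at line 5 remove [noclw,ivlsm,icx] add [tkgx,tls,wsnol] -> 13 lines: enc rmcyr balal qikw kmzye liz tkgx tls wsnol zkyn uuzwm rrrz yuj
Hunk 4: at line 5 remove [tkgx,tls,wsnol] add [ula,kffto,zhcf] -> 13 lines: enc rmcyr balal qikw kmzye liz ula kffto zhcf zkyn uuzwm rrrz yuj
Hunk 5: at line 9 remove [zkyn,uuzwm] add [uaz,kdxpc] -> 13 lines: enc rmcyr balal qikw kmzye liz ula kffto zhcf uaz kdxpc rrrz yuj
Hunk 6: at line 5 remove [ula,kffto,zhcf] add [afgeo,mlpj,xtd] -> 13 lines: enc rmcyr balal qikw kmzye liz afgeo mlpj xtd uaz kdxpc rrrz yuj
Hunk 7: at line 1 remove [rmcyr,balal,qikw] add [czlua] -> 11 lines: enc czlua kmzye liz afgeo mlpj xtd uaz kdxpc rrrz yuj
Final line count: 11

Answer: 11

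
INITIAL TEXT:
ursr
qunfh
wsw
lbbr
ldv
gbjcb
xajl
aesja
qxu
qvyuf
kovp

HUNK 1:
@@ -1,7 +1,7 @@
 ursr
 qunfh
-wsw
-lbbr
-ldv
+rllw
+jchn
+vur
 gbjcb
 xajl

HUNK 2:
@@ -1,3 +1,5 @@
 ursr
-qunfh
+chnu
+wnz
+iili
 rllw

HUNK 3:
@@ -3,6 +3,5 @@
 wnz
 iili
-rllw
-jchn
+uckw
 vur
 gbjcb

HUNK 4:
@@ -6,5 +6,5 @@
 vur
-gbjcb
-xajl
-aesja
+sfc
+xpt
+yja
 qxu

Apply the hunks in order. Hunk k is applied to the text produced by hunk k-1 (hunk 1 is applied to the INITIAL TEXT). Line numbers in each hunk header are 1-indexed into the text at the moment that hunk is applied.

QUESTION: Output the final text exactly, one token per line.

Answer: ursr
chnu
wnz
iili
uckw
vur
sfc
xpt
yja
qxu
qvyuf
kovp

Derivation:
Hunk 1: at line 1 remove [wsw,lbbr,ldv] add [rllw,jchn,vur] -> 11 lines: ursr qunfh rllw jchn vur gbjcb xajl aesja qxu qvyuf kovp
Hunk 2: at line 1 remove [qunfh] add [chnu,wnz,iili] -> 13 lines: ursr chnu wnz iili rllw jchn vur gbjcb xajl aesja qxu qvyuf kovp
Hunk 3: at line 3 remove [rllw,jchn] add [uckw] -> 12 lines: ursr chnu wnz iili uckw vur gbjcb xajl aesja qxu qvyuf kovp
Hunk 4: at line 6 remove [gbjcb,xajl,aesja] add [sfc,xpt,yja] -> 12 lines: ursr chnu wnz iili uckw vur sfc xpt yja qxu qvyuf kovp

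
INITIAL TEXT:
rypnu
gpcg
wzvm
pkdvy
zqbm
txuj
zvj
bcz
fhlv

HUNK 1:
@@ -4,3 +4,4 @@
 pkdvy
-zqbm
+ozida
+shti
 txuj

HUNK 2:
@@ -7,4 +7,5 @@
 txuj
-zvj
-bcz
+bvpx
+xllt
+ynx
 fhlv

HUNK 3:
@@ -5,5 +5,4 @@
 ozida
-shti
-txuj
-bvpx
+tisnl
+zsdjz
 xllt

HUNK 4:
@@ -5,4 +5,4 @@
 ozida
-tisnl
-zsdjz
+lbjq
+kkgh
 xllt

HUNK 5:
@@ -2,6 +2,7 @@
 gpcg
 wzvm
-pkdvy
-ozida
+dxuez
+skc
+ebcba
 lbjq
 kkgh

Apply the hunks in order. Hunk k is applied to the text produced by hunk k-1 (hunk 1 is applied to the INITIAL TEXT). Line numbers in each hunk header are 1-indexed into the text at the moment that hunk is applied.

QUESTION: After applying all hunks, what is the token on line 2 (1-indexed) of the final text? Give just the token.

Answer: gpcg

Derivation:
Hunk 1: at line 4 remove [zqbm] add [ozida,shti] -> 10 lines: rypnu gpcg wzvm pkdvy ozida shti txuj zvj bcz fhlv
Hunk 2: at line 7 remove [zvj,bcz] add [bvpx,xllt,ynx] -> 11 lines: rypnu gpcg wzvm pkdvy ozida shti txuj bvpx xllt ynx fhlv
Hunk 3: at line 5 remove [shti,txuj,bvpx] add [tisnl,zsdjz] -> 10 lines: rypnu gpcg wzvm pkdvy ozida tisnl zsdjz xllt ynx fhlv
Hunk 4: at line 5 remove [tisnl,zsdjz] add [lbjq,kkgh] -> 10 lines: rypnu gpcg wzvm pkdvy ozida lbjq kkgh xllt ynx fhlv
Hunk 5: at line 2 remove [pkdvy,ozida] add [dxuez,skc,ebcba] -> 11 lines: rypnu gpcg wzvm dxuez skc ebcba lbjq kkgh xllt ynx fhlv
Final line 2: gpcg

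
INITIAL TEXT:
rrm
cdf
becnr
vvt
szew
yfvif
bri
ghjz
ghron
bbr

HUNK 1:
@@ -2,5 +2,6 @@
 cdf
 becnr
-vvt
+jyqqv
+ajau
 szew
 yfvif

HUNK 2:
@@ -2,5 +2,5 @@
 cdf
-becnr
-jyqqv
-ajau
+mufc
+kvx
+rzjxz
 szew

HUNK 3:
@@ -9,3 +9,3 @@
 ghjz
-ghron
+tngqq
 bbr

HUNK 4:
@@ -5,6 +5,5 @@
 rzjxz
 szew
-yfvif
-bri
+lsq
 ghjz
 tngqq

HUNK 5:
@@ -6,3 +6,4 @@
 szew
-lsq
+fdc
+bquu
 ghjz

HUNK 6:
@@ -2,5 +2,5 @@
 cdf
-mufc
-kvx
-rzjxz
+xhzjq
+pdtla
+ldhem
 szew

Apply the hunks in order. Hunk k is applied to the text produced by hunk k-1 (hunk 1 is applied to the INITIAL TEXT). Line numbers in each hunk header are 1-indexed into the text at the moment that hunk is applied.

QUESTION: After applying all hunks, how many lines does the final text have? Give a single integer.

Hunk 1: at line 2 remove [vvt] add [jyqqv,ajau] -> 11 lines: rrm cdf becnr jyqqv ajau szew yfvif bri ghjz ghron bbr
Hunk 2: at line 2 remove [becnr,jyqqv,ajau] add [mufc,kvx,rzjxz] -> 11 lines: rrm cdf mufc kvx rzjxz szew yfvif bri ghjz ghron bbr
Hunk 3: at line 9 remove [ghron] add [tngqq] -> 11 lines: rrm cdf mufc kvx rzjxz szew yfvif bri ghjz tngqq bbr
Hunk 4: at line 5 remove [yfvif,bri] add [lsq] -> 10 lines: rrm cdf mufc kvx rzjxz szew lsq ghjz tngqq bbr
Hunk 5: at line 6 remove [lsq] add [fdc,bquu] -> 11 lines: rrm cdf mufc kvx rzjxz szew fdc bquu ghjz tngqq bbr
Hunk 6: at line 2 remove [mufc,kvx,rzjxz] add [xhzjq,pdtla,ldhem] -> 11 lines: rrm cdf xhzjq pdtla ldhem szew fdc bquu ghjz tngqq bbr
Final line count: 11

Answer: 11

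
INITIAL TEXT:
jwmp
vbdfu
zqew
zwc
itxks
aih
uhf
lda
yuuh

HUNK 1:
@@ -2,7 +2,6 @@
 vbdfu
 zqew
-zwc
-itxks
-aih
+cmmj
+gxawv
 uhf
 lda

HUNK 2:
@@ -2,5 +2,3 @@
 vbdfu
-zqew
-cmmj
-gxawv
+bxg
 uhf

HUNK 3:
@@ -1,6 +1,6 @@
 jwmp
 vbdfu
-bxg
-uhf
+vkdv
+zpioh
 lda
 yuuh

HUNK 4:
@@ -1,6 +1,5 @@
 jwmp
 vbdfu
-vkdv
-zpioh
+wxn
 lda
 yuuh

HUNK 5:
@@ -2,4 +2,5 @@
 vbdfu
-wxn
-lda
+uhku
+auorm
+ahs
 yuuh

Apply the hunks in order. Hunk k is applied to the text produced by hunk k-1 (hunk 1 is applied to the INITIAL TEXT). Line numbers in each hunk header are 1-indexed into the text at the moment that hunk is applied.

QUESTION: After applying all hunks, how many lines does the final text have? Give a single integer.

Hunk 1: at line 2 remove [zwc,itxks,aih] add [cmmj,gxawv] -> 8 lines: jwmp vbdfu zqew cmmj gxawv uhf lda yuuh
Hunk 2: at line 2 remove [zqew,cmmj,gxawv] add [bxg] -> 6 lines: jwmp vbdfu bxg uhf lda yuuh
Hunk 3: at line 1 remove [bxg,uhf] add [vkdv,zpioh] -> 6 lines: jwmp vbdfu vkdv zpioh lda yuuh
Hunk 4: at line 1 remove [vkdv,zpioh] add [wxn] -> 5 lines: jwmp vbdfu wxn lda yuuh
Hunk 5: at line 2 remove [wxn,lda] add [uhku,auorm,ahs] -> 6 lines: jwmp vbdfu uhku auorm ahs yuuh
Final line count: 6

Answer: 6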